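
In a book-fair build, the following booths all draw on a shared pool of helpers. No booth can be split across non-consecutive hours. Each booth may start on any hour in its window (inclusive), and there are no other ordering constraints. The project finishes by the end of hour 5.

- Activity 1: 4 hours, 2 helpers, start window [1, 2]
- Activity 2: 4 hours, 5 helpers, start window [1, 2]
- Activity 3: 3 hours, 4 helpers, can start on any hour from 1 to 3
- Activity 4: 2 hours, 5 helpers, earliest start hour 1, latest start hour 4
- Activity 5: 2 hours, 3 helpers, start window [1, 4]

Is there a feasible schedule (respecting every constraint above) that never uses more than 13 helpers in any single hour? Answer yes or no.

no

The minimum achievable peak is 14; 13 < 14, so no feasible schedule stays within the cap.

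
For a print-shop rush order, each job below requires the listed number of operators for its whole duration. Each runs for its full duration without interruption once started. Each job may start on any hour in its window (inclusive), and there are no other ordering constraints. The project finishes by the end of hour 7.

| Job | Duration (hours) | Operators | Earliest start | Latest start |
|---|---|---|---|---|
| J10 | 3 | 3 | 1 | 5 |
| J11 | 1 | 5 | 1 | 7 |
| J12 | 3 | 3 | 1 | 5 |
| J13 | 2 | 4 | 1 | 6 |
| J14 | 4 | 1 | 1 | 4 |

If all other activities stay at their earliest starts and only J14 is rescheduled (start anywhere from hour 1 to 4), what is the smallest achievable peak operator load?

15

J14@1: h1:16  h2:11  h3:7  h4:1  h5:0  h6:0  h7:0 → peak 16
J14@2: h1:15  h2:11  h3:7  h4:1  h5:1  h6:0  h7:0 → peak 15
J14@3: h1:15  h2:10  h3:7  h4:1  h5:1  h6:1  h7:0 → peak 15
J14@4: h1:15  h2:10  h3:6  h4:1  h5:1  h6:1  h7:1 → peak 15
Best is J14@2, peak 15.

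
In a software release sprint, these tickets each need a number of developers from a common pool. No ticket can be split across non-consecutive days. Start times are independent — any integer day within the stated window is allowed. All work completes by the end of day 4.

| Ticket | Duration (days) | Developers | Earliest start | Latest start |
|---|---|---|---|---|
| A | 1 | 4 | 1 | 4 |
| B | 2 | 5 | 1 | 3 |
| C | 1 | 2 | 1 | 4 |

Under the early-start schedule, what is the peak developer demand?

Early-start schedule: A@1, B@1, C@1.
Load per day: day 1: 11, day 2: 5, day 3: 0, day 4: 0.
Peak is 11.

11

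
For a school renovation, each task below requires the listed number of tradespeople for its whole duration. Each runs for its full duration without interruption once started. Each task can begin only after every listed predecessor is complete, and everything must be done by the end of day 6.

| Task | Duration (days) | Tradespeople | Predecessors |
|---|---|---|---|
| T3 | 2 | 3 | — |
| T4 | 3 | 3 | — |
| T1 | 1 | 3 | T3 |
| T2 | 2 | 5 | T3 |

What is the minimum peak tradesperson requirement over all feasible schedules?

6

Early-start (T3@1, T4@1, T1@3, T2@3) gives peak 11: d1:6  d2:6  d3:11  d4:5  d5:0  d6:0.
Shift T2→4.
Schedule T3@1, T4@1, T1@3, T2@4: d1:6  d2:6  d3:6  d4:5  d5:5  d6:0 — peak 6.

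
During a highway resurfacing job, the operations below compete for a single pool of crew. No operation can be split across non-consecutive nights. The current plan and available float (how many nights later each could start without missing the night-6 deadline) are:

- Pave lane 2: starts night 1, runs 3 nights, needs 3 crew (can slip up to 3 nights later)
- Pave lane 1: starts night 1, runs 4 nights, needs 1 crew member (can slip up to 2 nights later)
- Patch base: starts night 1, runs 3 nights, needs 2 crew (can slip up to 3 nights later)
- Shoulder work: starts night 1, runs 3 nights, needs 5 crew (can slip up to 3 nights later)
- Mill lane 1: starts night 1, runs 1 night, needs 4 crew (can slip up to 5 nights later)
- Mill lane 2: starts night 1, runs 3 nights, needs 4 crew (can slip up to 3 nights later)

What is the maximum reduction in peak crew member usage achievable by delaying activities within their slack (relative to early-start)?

9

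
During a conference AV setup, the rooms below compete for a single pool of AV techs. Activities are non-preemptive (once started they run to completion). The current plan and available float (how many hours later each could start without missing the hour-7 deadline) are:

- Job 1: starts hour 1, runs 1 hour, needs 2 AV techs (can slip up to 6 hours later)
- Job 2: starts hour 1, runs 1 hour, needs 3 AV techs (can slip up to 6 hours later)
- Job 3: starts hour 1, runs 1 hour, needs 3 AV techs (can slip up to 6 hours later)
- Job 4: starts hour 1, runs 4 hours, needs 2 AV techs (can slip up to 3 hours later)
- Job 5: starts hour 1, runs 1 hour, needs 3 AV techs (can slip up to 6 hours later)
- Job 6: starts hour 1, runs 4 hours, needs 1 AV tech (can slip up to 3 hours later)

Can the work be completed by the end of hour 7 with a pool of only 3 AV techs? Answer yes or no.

Total AV tech-hours = 23; over 7 hours the average is 23/7 > 3, so some hour must exceed 3.

no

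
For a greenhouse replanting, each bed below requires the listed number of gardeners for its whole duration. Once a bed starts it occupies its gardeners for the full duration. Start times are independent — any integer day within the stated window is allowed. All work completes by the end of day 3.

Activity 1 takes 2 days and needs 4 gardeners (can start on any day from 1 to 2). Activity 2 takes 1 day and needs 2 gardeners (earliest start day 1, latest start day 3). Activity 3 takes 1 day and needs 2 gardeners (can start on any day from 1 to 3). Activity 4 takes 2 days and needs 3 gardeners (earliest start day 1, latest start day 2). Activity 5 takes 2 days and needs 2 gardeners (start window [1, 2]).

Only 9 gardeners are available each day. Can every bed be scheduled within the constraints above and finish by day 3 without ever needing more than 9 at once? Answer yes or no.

yes

Schedule Activity 1@1, Activity 2@1, Activity 3@1, Activity 4@2, Activity 5@2: d1:8  d2:9  d3:5 — peak 9 ≤ 9.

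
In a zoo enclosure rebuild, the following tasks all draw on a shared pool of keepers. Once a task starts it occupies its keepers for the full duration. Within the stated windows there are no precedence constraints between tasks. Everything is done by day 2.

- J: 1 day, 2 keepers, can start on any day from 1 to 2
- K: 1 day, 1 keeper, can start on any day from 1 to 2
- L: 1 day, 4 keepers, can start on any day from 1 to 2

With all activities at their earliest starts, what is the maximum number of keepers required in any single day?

7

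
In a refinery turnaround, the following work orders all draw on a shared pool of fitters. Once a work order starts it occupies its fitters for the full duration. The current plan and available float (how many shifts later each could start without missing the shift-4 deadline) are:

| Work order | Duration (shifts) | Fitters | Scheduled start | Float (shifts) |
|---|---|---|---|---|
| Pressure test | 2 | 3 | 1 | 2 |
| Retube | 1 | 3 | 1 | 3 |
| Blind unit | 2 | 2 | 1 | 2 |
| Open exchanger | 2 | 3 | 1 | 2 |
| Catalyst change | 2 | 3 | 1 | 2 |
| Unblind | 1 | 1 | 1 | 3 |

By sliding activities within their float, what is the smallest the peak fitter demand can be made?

Early-start (Pressure test@1, Retube@1, Blind unit@1, Open exchanger@1, Catalyst change@1, Unblind@1) gives peak 15: s1:15  s2:11  s3:0  s4:0.
Shift Open exchanger→2, Catalyst change→3, Unblind→3.
Schedule Pressure test@1, Retube@1, Blind unit@1, Open exchanger@2, Catalyst change@3, Unblind@3: s1:8  s2:8  s3:7  s4:3 — peak 8.

8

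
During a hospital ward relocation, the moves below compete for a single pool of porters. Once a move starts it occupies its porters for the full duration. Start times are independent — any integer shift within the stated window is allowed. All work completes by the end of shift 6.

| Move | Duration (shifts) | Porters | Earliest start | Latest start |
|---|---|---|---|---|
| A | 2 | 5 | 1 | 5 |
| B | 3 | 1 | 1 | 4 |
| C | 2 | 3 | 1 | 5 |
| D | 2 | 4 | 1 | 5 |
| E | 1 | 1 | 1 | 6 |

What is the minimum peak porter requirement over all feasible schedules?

5

Early-start (A@1, B@1, C@1, D@1, E@1) gives peak 14: s1:14  s2:13  s3:1  s4:0  s5:0  s6:0.
Shift B→3, C→3, D→5, E→3.
Schedule A@1, B@3, C@3, D@5, E@3: s1:5  s2:5  s3:5  s4:4  s5:5  s6:4 — peak 5.
Total porter-shifts = 28 over 6 shifts ⇒ peak ≥ ⌈28/6⌉ = 5, so 5 is optimal.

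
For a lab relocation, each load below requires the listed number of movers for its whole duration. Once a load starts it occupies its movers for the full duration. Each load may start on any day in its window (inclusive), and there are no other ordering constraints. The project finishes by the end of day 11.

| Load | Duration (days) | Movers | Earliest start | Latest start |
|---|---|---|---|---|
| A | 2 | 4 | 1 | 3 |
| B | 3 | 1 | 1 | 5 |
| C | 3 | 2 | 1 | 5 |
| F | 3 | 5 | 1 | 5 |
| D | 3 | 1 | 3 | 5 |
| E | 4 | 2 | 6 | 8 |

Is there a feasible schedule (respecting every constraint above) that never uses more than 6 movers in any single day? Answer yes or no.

The minimum achievable peak is 7; 6 < 7, so no feasible schedule stays within the cap.

no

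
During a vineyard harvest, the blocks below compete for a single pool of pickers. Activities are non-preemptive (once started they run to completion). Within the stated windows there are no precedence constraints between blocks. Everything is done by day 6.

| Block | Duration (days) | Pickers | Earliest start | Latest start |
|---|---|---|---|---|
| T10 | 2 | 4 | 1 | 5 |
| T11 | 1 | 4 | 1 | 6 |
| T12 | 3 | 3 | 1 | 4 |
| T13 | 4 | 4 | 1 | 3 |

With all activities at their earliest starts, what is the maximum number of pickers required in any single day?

Early-start schedule: T10@1, T11@1, T12@1, T13@1.
Load per day: day 1: 15, day 2: 11, day 3: 7, day 4: 4, day 5: 0, day 6: 0.
Peak is 15.

15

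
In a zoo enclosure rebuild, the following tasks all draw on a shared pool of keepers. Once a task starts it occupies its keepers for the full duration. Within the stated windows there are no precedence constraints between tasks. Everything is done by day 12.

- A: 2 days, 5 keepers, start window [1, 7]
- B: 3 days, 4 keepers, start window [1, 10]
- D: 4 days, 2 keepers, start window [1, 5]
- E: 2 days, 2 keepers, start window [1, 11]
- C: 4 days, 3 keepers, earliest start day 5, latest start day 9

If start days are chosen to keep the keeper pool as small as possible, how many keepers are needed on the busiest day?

Early-start (A@1, B@1, D@1, E@1, C@5) gives peak 13: d1:13  d2:13  d3:6  d4:2  d5:3  d6:3  d7:3  d8:3  d9:0  d10:0  d11:0  d12:0.
Shift B→9, D→3, E→3.
Schedule A@1, B@9, D@3, E@3, C@5: d1:5  d2:5  d3:4  d4:4  d5:5  d6:5  d7:3  d8:3  d9:4  d10:4  d11:4  d12:0 — peak 5.

5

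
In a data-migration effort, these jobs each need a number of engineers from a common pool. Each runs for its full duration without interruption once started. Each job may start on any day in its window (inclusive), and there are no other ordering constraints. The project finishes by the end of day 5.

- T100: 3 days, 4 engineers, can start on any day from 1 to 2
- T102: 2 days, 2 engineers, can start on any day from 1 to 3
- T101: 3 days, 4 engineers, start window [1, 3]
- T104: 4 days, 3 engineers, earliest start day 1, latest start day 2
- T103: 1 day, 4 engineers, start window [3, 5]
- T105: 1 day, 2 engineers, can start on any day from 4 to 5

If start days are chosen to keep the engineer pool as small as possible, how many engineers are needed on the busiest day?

11

Early-start (T100@1, T102@1, T101@1, T104@1, T103@3, T105@4) gives peak 15: d1:13  d2:13  d3:15  d4:5  d5:0.
Shift T101→3, T103→4, T105→5.
Schedule T100@1, T102@1, T101@3, T104@1, T103@4, T105@5: d1:9  d2:9  d3:11  d4:11  d5:6 — peak 11.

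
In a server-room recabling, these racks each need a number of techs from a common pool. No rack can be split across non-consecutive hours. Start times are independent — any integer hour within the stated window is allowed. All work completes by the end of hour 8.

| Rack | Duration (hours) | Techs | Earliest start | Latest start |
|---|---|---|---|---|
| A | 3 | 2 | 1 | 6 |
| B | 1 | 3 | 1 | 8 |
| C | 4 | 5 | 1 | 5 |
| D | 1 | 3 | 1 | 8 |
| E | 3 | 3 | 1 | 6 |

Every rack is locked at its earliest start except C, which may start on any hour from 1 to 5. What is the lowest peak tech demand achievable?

C@1: h1:16  h2:10  h3:10  h4:5  h5:0  h6:0  h7:0  h8:0 → peak 16
C@2: h1:11  h2:10  h3:10  h4:5  h5:5  h6:0  h7:0  h8:0 → peak 11
C@3: h1:11  h2:5  h3:10  h4:5  h5:5  h6:5  h7:0  h8:0 → peak 11
C@4: h1:11  h2:5  h3:5  h4:5  h5:5  h6:5  h7:5  h8:0 → peak 11
C@5: h1:11  h2:5  h3:5  h4:0  h5:5  h6:5  h7:5  h8:5 → peak 11
Best is C@2, peak 11.

11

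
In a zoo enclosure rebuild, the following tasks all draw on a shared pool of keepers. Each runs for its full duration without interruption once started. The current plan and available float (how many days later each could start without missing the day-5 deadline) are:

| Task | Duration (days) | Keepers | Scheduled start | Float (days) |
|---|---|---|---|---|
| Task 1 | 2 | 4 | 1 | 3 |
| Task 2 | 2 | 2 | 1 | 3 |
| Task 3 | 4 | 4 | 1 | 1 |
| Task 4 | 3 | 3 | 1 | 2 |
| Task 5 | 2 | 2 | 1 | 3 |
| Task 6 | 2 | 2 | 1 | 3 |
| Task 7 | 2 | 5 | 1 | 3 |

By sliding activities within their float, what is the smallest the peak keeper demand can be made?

Early-start (Task 1@1, Task 2@1, Task 3@1, Task 4@1, Task 5@1, Task 6@1, Task 7@1) gives peak 22: d1:22  d2:22  d3:7  d4:4  d5:0.
Shift Task 5→3, Task 6→3, Task 7→4.
Schedule Task 1@1, Task 2@1, Task 3@1, Task 4@1, Task 5@3, Task 6@3, Task 7@4: d1:13  d2:13  d3:11  d4:13  d5:5 — peak 13.

13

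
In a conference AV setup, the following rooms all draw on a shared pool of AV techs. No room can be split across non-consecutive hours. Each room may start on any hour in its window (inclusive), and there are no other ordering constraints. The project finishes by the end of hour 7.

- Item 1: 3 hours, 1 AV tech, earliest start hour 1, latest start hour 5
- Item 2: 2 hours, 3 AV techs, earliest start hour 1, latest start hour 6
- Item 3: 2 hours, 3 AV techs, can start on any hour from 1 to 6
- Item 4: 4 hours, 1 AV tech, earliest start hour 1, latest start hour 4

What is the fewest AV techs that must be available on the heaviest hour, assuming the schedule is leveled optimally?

Early-start (Item 1@1, Item 2@1, Item 3@1, Item 4@1) gives peak 8: h1:8  h2:8  h3:2  h4:1  h5:0  h6:0  h7:0.
Shift Item 3→3, Item 4→4.
Schedule Item 1@1, Item 2@1, Item 3@3, Item 4@4: h1:4  h2:4  h3:4  h4:4  h5:1  h6:1  h7:1 — peak 4.

4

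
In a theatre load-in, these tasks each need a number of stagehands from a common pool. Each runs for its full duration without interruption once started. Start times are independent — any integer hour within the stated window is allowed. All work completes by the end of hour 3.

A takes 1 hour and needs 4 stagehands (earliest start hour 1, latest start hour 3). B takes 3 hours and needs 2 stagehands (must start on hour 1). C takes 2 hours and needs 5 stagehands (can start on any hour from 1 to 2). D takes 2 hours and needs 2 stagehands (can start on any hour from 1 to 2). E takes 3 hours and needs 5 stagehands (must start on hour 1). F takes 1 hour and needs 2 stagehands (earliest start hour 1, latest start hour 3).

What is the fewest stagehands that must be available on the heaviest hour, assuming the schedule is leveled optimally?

14

Early-start (A@1, B@1, C@1, D@1, E@1, F@1) gives peak 20: h1:20  h2:14  h3:7.
Shift C→2, F→3.
Schedule A@1, B@1, C@2, D@1, E@1, F@3: h1:13  h2:14  h3:14 — peak 14.
Total stagehand-hours = 41 over 3 hours ⇒ peak ≥ ⌈41/3⌉ = 14, so 14 is optimal.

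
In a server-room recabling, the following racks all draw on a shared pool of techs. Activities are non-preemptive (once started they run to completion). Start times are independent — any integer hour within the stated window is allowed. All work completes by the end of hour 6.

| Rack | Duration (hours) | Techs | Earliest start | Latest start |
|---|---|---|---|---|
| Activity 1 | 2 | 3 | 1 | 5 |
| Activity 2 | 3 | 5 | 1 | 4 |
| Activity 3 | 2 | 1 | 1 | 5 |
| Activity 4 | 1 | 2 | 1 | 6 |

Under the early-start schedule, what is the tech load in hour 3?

At early start, hour 3 has: Activity 2.
Demand: 5 = 5.

5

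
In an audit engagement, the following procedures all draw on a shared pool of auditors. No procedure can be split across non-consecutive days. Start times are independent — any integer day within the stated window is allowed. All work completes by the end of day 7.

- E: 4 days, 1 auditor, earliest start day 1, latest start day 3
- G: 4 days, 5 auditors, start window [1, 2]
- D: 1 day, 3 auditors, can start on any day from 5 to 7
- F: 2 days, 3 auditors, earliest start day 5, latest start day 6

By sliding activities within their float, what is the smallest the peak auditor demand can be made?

6

Schedule E@1, G@1, D@5, F@5: d1:6  d2:6  d3:6  d4:6  d5:6  d6:3  d7:0 — peak 6.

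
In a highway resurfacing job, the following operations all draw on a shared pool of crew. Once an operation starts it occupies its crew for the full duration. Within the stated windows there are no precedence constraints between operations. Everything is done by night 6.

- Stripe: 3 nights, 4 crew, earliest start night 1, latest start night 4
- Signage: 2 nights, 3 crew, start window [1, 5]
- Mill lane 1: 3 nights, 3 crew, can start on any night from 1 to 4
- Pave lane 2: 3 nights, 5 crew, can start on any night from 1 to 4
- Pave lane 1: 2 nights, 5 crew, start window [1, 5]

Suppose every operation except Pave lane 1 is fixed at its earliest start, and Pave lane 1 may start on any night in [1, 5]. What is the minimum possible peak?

15

Pave lane 1@1: n1:20  n2:20  n3:12  n4:0  n5:0  n6:0 → peak 20
Pave lane 1@2: n1:15  n2:20  n3:17  n4:0  n5:0  n6:0 → peak 20
Pave lane 1@3: n1:15  n2:15  n3:17  n4:5  n5:0  n6:0 → peak 17
Pave lane 1@4: n1:15  n2:15  n3:12  n4:5  n5:5  n6:0 → peak 15
Pave lane 1@5: n1:15  n2:15  n3:12  n4:0  n5:5  n6:5 → peak 15
Best is Pave lane 1@4, peak 15.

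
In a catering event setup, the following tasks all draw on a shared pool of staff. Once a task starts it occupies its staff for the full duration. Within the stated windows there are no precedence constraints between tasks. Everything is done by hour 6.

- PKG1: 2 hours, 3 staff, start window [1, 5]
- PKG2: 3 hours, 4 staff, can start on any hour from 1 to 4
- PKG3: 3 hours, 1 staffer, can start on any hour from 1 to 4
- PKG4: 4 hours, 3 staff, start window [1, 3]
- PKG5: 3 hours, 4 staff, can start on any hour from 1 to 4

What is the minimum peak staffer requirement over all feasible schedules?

8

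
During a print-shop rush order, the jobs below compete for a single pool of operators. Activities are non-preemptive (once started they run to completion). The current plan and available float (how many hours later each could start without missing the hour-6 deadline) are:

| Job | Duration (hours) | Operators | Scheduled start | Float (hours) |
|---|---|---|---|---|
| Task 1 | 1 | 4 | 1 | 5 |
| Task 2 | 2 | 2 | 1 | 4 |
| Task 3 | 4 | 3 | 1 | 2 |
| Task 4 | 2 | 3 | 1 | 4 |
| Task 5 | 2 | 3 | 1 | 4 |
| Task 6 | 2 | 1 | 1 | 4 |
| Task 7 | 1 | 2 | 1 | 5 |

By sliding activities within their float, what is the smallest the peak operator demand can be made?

Early-start (Task 1@1, Task 2@1, Task 3@1, Task 4@1, Task 5@1, Task 6@1, Task 7@1) gives peak 18: h1:18  h2:12  h3:3  h4:3  h5:0  h6:0.
Shift Task 3→2, Task 4→3, Task 5→5, Task 7→6.
Schedule Task 1@1, Task 2@1, Task 3@2, Task 4@3, Task 5@5, Task 6@1, Task 7@6: h1:7  h2:6  h3:6  h4:6  h5:6  h6:5 — peak 7.

7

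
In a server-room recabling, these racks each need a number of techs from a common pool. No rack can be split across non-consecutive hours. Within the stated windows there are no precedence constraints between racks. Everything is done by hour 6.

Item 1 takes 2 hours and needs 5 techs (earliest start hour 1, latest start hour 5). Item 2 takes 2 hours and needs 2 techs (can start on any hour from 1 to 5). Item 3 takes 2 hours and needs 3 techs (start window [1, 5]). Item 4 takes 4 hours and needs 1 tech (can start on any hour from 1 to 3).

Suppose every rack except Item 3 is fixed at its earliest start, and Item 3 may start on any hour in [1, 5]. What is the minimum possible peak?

Item 3@1: h1:11  h2:11  h3:1  h4:1  h5:0  h6:0 → peak 11
Item 3@2: h1:8  h2:11  h3:4  h4:1  h5:0  h6:0 → peak 11
Item 3@3: h1:8  h2:8  h3:4  h4:4  h5:0  h6:0 → peak 8
Item 3@4: h1:8  h2:8  h3:1  h4:4  h5:3  h6:0 → peak 8
Item 3@5: h1:8  h2:8  h3:1  h4:1  h5:3  h6:3 → peak 8
Best is Item 3@3, peak 8.

8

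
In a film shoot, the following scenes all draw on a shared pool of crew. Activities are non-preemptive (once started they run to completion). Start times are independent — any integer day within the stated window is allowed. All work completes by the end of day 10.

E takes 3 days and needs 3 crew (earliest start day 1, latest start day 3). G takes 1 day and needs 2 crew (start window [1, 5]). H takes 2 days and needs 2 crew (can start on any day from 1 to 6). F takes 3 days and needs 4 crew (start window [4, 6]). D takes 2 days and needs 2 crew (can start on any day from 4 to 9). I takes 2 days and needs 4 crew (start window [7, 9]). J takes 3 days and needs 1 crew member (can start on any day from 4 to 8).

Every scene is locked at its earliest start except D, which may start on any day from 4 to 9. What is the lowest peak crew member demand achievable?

D@4: d1:7  d2:5  d3:3  d4:7  d5:7  d6:5  d7:4  d8:4  d9:0  d10:0 → peak 7
D@5: d1:7  d2:5  d3:3  d4:5  d5:7  d6:7  d7:4  d8:4  d9:0  d10:0 → peak 7
D@6: d1:7  d2:5  d3:3  d4:5  d5:5  d6:7  d7:6  d8:4  d9:0  d10:0 → peak 7
D@7: d1:7  d2:5  d3:3  d4:5  d5:5  d6:5  d7:6  d8:6  d9:0  d10:0 → peak 7
D@8: d1:7  d2:5  d3:3  d4:5  d5:5  d6:5  d7:4  d8:6  d9:2  d10:0 → peak 7
D@9: d1:7  d2:5  d3:3  d4:5  d5:5  d6:5  d7:4  d8:4  d9:2  d10:2 → peak 7
Best is D@4, peak 7.

7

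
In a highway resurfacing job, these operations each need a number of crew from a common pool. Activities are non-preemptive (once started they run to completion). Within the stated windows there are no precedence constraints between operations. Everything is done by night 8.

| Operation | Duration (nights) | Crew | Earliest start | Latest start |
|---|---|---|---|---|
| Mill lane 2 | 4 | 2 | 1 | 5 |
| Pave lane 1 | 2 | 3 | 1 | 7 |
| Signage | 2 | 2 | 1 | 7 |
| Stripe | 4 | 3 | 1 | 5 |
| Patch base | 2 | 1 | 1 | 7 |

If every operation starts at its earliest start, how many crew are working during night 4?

5

At early start, night 4 has: Mill lane 2, Stripe.
Demand: 2 + 3 = 5.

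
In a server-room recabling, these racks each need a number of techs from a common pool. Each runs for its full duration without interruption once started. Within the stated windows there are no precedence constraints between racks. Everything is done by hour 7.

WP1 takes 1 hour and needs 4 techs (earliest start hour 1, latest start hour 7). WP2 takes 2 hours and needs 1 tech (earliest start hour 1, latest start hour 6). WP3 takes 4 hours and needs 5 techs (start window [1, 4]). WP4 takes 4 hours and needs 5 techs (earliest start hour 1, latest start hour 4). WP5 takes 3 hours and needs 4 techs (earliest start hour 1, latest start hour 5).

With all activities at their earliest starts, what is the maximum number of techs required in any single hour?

Early-start schedule: WP1@1, WP2@1, WP3@1, WP4@1, WP5@1.
Load per hour: hour 1: 19, hour 2: 15, hour 3: 14, hour 4: 10, hour 5: 0, hour 6: 0, hour 7: 0.
Peak is 19.

19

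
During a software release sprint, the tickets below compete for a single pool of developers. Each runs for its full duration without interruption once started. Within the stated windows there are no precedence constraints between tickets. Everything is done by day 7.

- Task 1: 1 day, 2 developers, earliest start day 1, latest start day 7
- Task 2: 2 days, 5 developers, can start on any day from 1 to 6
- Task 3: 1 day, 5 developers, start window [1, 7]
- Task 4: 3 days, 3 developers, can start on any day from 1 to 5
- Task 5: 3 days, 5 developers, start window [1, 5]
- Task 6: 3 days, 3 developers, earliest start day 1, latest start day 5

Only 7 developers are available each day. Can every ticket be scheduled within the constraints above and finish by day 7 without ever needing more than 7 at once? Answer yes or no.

Total developer-days = 50; over 7 days the average is 50/7 > 7, so some day must exceed 7.

no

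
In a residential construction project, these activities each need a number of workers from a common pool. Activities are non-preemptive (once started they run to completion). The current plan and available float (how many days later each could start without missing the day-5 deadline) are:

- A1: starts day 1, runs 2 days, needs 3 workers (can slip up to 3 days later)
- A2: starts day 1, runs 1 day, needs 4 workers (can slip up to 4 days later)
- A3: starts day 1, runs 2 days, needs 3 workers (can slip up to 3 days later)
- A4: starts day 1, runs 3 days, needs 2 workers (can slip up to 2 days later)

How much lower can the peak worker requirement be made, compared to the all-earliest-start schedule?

7

Early-start peak: d1:12  d2:8  d3:2  d4:0  d5:0 ⇒ 12.
Leveled (A1@1, A2@5, A3@3, A4@1): d1:5  d2:5  d3:5  d4:3  d5:4 ⇒ 5.
Reduction 12 − 5 = 7.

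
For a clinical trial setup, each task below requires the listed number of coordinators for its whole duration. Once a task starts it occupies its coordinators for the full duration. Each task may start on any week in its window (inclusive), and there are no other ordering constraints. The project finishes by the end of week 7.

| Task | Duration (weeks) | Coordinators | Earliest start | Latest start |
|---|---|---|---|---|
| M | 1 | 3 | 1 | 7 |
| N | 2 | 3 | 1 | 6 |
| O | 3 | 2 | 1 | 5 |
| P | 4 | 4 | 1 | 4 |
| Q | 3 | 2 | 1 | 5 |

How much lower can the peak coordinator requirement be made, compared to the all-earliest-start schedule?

8

Early-start peak: w1:14  w2:11  w3:8  w4:4  w5:0  w6:0  w7:0 ⇒ 14.
Leveled (M@1, N@1, O@2, P@3, Q@5): w1:6  w2:5  w3:6  w4:6  w5:6  w6:6  w7:2 ⇒ 6.
Reduction 14 − 6 = 8.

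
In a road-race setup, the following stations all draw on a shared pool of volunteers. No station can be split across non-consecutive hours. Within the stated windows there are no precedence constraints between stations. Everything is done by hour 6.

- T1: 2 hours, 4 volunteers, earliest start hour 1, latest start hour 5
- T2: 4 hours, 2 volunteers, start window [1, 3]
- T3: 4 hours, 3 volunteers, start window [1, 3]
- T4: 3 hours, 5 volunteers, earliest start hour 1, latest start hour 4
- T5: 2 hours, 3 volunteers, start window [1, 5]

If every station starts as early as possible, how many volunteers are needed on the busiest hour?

17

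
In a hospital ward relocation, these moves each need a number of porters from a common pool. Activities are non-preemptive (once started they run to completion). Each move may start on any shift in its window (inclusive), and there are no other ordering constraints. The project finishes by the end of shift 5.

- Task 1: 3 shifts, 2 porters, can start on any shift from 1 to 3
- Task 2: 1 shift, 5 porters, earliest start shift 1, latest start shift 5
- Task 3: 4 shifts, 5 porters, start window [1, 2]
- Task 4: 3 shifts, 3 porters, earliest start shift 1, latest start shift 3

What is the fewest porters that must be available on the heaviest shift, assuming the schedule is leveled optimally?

Early-start (Task 1@1, Task 2@1, Task 3@1, Task 4@1) gives peak 15: s1:15  s2:10  s3:10  s4:5  s5:0.
Shift Task 3→2.
Schedule Task 1@1, Task 2@1, Task 3@2, Task 4@1: s1:10  s2:10  s3:10  s4:5  s5:5 — peak 10.

10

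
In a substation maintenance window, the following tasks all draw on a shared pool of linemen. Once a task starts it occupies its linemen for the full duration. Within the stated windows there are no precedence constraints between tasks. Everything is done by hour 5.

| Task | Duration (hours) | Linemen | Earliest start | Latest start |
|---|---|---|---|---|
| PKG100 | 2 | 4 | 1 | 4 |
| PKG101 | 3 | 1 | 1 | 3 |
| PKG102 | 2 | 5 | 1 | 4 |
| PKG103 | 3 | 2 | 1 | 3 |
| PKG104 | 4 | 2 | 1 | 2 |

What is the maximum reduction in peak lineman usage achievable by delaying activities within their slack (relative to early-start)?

Early-start peak: h1:14  h2:14  h3:5  h4:2  h5:0 ⇒ 14.
Leveled (PKG100@1, PKG101@3, PKG102@4, PKG103@1, PKG104@1): h1:8  h2:8  h3:5  h4:8  h5:6 ⇒ 8.
Reduction 14 − 8 = 6.

6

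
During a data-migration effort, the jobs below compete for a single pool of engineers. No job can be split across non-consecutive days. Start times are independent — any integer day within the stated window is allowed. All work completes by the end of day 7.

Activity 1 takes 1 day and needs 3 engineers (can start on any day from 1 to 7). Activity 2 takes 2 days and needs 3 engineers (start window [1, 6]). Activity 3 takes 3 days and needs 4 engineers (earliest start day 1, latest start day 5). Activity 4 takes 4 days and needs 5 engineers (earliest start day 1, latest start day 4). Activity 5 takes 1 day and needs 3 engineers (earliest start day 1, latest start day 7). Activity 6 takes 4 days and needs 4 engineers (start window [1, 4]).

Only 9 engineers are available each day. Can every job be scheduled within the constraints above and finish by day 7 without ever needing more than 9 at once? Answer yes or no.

no

The minimum achievable peak is 10; 9 < 10, so no feasible schedule stays within the cap.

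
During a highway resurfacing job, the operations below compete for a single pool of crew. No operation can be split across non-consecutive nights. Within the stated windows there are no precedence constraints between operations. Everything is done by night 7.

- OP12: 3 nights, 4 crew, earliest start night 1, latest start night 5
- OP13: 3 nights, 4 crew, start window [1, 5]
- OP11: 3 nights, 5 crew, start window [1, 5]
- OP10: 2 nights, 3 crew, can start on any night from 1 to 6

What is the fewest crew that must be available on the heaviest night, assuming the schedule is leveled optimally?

Early-start (OP12@1, OP13@1, OP11@1, OP10@1) gives peak 16: n1:16  n2:16  n3:13  n4:0  n5:0  n6:0  n7:0.
Shift OP11→4, OP10→4.
Schedule OP12@1, OP13@1, OP11@4, OP10@4: n1:8  n2:8  n3:8  n4:8  n5:8  n6:5  n7:0 — peak 8.

8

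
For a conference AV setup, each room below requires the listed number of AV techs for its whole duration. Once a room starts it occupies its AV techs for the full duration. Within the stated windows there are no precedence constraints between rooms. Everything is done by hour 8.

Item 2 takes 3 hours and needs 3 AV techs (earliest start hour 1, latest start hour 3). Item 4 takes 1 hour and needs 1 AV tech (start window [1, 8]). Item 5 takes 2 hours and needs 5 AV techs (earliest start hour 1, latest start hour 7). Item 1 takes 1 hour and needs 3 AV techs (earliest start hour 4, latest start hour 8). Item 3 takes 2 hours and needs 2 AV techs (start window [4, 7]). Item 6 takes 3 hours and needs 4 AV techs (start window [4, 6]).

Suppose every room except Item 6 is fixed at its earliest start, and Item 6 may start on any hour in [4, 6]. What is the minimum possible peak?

9

Item 6@4: h1:9  h2:8  h3:3  h4:9  h5:6  h6:4  h7:0  h8:0 → peak 9
Item 6@5: h1:9  h2:8  h3:3  h4:5  h5:6  h6:4  h7:4  h8:0 → peak 9
Item 6@6: h1:9  h2:8  h3:3  h4:5  h5:2  h6:4  h7:4  h8:4 → peak 9
Best is Item 6@4, peak 9.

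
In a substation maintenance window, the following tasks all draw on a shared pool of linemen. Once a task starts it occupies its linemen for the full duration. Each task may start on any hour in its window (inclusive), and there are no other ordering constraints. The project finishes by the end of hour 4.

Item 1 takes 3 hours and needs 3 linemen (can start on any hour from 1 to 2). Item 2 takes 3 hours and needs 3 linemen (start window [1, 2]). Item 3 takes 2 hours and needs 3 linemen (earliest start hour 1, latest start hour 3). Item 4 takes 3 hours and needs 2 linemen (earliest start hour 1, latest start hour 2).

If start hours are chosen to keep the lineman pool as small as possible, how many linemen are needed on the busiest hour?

11

Schedule Item 1@1, Item 2@1, Item 3@1, Item 4@1: h1:11  h2:11  h3:8  h4:0 — peak 11.
No arrangement of the 24 feasible schedules does better.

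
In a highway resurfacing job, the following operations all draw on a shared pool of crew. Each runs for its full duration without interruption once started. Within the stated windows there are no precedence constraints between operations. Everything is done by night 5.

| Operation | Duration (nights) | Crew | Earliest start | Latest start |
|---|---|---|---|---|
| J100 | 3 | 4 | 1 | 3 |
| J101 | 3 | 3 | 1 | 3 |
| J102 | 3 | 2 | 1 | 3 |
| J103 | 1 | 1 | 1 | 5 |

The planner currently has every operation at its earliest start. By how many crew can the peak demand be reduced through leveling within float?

1

Early-start peak: n1:10  n2:9  n3:9  n4:0  n5:0 ⇒ 10.
Leveled (J100@1, J101@1, J102@1, J103@4): n1:9  n2:9  n3:9  n4:1  n5:0 ⇒ 9.
Reduction 10 − 9 = 1.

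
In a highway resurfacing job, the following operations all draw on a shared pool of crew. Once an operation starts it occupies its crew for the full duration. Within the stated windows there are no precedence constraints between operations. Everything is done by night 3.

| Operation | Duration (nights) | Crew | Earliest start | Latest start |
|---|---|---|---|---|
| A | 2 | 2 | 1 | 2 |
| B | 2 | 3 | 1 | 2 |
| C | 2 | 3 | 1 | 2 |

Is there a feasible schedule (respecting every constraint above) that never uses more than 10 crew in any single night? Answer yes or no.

Schedule A@1, B@1, C@1: n1:8  n2:8  n3:0 — peak 8 ≤ 10.

yes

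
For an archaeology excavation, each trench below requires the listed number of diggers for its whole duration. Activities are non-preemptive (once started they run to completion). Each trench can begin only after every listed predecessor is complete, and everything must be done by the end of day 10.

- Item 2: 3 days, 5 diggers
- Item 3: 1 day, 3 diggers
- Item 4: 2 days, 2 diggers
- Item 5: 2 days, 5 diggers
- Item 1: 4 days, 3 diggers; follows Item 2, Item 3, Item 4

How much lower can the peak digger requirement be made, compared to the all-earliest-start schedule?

8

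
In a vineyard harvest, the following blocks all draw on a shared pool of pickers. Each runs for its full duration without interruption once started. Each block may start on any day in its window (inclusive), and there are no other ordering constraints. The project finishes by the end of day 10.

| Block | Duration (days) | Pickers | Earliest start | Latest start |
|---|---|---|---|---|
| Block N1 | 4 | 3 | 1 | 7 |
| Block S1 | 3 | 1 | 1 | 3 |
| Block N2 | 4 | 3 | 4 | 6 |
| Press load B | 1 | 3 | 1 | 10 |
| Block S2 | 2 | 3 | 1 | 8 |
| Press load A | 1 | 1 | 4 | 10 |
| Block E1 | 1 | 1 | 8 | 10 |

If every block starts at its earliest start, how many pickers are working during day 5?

At early start, day 5 has: Block N2.
Demand: 3 = 3.

3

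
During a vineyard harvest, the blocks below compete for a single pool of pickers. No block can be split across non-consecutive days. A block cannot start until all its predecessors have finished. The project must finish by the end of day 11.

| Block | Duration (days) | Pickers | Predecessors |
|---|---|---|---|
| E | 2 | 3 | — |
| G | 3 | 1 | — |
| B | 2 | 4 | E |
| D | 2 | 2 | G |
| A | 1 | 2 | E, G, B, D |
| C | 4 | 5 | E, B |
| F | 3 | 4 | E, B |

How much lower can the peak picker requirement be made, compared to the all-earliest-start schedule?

5

Early-start peak: d1:4  d2:4  d3:5  d4:6  d5:11  d6:11  d7:9  d8:5  d9:0  d10:0  d11:0 ⇒ 11.
Leveled (E@1, G@1, B@3, D@4, A@6, C@8, F@5): d1:4  d2:4  d3:5  d4:6  d5:6  d6:6  d7:4  d8:5  d9:5  d10:5  d11:5 ⇒ 6.
Reduction 11 − 6 = 5.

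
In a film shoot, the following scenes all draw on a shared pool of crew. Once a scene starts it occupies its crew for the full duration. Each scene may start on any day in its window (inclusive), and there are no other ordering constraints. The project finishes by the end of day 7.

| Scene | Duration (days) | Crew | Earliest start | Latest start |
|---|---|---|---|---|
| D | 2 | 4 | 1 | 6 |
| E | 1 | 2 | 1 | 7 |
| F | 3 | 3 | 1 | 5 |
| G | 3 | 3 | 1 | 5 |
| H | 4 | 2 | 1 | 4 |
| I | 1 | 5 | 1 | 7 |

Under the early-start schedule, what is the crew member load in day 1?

At early start, day 1 has: D, E, F, G, H, I.
Demand: 4 + 2 + 3 + 3 + 2 + 5 = 19.

19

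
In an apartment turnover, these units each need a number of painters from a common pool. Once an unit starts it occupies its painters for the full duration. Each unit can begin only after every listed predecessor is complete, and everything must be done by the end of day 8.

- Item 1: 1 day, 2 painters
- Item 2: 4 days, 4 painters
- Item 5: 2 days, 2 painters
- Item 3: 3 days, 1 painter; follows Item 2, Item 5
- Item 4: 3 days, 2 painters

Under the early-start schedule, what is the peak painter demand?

10

Early-start schedule: Item 1@1, Item 2@1, Item 5@1, Item 3@5, Item 4@1.
Load per day: day 1: 10, day 2: 8, day 3: 6, day 4: 4, day 5: 1, day 6: 1, day 7: 1, day 8: 0.
Peak is 10.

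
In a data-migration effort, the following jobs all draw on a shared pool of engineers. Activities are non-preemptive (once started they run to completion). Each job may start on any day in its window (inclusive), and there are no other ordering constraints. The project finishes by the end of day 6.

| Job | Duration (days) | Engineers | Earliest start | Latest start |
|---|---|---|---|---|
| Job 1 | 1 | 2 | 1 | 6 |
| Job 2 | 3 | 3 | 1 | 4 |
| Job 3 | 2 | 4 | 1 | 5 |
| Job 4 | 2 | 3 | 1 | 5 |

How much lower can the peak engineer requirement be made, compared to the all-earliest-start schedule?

6

Early-start peak: d1:12  d2:10  d3:3  d4:0  d5:0  d6:0 ⇒ 12.
Leveled (Job 1@1, Job 2@1, Job 3@4, Job 4@2): d1:5  d2:6  d3:6  d4:4  d5:4  d6:0 ⇒ 6.
Reduction 12 − 6 = 6.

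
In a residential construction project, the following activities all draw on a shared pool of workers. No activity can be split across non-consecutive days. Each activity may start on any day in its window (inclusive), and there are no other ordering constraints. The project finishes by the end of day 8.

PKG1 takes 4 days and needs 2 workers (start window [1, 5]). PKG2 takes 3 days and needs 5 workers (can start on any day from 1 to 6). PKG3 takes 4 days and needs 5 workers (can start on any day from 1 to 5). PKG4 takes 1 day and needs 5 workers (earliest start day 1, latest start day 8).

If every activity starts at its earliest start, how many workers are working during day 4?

7

At early start, day 4 has: PKG1, PKG3.
Demand: 2 + 5 = 7.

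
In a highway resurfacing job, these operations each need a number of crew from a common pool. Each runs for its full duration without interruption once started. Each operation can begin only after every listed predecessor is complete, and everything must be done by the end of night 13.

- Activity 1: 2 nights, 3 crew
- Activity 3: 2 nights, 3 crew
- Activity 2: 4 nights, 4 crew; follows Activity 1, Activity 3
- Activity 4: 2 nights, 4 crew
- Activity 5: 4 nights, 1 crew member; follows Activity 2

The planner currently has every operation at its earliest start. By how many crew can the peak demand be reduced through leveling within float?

5

Early-start peak: n1:10  n2:10  n3:4  n4:4  n5:4  n6:4  n7:1  n8:1  n9:1  n10:1  n11:0  n12:0  n13:0 ⇒ 10.
Leveled (Activity 1@1, Activity 3@3, Activity 2@5, Activity 4@9, Activity 5@9): n1:3  n2:3  n3:3  n4:3  n5:4  n6:4  n7:4  n8:4  n9:5  n10:5  n11:1  n12:1  n13:0 ⇒ 5.
Reduction 10 − 5 = 5.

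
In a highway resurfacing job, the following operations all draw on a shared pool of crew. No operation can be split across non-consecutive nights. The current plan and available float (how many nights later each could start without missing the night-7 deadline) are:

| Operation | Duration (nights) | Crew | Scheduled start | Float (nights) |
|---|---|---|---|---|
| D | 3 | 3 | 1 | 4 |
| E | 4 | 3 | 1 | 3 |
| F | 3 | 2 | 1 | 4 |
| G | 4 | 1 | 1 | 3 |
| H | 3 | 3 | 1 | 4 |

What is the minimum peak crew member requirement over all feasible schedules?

6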